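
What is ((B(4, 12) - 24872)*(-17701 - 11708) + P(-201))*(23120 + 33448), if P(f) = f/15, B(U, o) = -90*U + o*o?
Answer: 208683022867224/5 ≈ 4.1737e+13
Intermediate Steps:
B(U, o) = o² - 90*U (B(U, o) = -90*U + o² = o² - 90*U)
P(f) = f/15 (P(f) = f*(1/15) = f/15)
((B(4, 12) - 24872)*(-17701 - 11708) + P(-201))*(23120 + 33448) = (((12² - 90*4) - 24872)*(-17701 - 11708) + (1/15)*(-201))*(23120 + 33448) = (((144 - 360) - 24872)*(-29409) - 67/5)*56568 = ((-216 - 24872)*(-29409) - 67/5)*56568 = (-25088*(-29409) - 67/5)*56568 = (737812992 - 67/5)*56568 = (3689064893/5)*56568 = 208683022867224/5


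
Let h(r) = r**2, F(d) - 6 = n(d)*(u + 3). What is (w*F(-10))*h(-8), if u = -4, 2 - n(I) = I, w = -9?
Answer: 3456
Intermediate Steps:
n(I) = 2 - I
F(d) = 4 + d (F(d) = 6 + (2 - d)*(-4 + 3) = 6 + (2 - d)*(-1) = 6 + (-2 + d) = 4 + d)
(w*F(-10))*h(-8) = -9*(4 - 10)*(-8)**2 = -9*(-6)*64 = 54*64 = 3456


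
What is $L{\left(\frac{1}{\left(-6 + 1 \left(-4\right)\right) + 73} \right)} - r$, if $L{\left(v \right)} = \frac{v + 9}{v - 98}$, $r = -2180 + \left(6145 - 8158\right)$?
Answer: $\frac{25882821}{6173} \approx 4192.9$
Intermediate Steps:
$r = -4193$ ($r = -2180 - 2013 = -4193$)
$L{\left(v \right)} = \frac{9 + v}{-98 + v}$
$L{\left(\frac{1}{\left(-6 + 1 \left(-4\right)\right) + 73} \right)} - r = \frac{9 + \frac{1}{\left(-6 + 1 \left(-4\right)\right) + 73}}{-98 + \frac{1}{\left(-6 + 1 \left(-4\right)\right) + 73}} - -4193 = \frac{9 + \frac{1}{\left(-6 - 4\right) + 73}}{-98 + \frac{1}{\left(-6 - 4\right) + 73}} + 4193 = \frac{9 + \frac{1}{-10 + 73}}{-98 + \frac{1}{-10 + 73}} + 4193 = \frac{9 + \frac{1}{63}}{-98 + \frac{1}{63}} + 4193 = \frac{1}{- \frac{6173}{63}} \cdot \frac{568}{63} + 4193 = \left(- \frac{63}{6173}\right) \frac{568}{63} + 4193 = - \frac{568}{6173} + 4193 = \frac{25882821}{6173}$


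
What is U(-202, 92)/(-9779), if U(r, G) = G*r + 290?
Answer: 18294/9779 ≈ 1.8707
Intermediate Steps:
U(r, G) = 290 + G*r
U(-202, 92)/(-9779) = (290 + 92*(-202))/(-9779) = (290 - 18584)*(-1/9779) = -18294*(-1/9779) = 18294/9779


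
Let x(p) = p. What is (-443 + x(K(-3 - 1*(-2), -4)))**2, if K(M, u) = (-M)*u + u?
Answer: 203401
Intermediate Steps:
K(M, u) = u - M*u (K(M, u) = -M*u + u = u - M*u)
(-443 + x(K(-3 - 1*(-2), -4)))**2 = (-443 - 4*(1 - (-3 - 1*(-2))))**2 = (-443 - 4*(1 - (-3 + 2)))**2 = (-443 - 4*(1 - 1*(-1)))**2 = (-443 - 4*(1 + 1))**2 = (-443 - 4*2)**2 = (-443 - 8)**2 = (-451)**2 = 203401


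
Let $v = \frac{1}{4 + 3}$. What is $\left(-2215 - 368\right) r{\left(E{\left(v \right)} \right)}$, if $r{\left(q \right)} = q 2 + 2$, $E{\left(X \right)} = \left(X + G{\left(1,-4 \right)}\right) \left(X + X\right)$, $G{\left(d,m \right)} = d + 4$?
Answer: $- \frac{89298}{7} \approx -12757.0$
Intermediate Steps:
$v = \frac{1}{7} \approx 0.14286$
$G{\left(d,m \right)} = 4 + d$
$E{\left(X \right)} = 2 X \left(5 + X\right)$ ($E{\left(X \right)} = \left(X + \left(4 + 1\right)\right) \left(X + X\right) = \left(X + 5\right) 2 X = \left(5 + X\right) 2 X = 2 X \left(5 + X\right)$)
$r{\left(q \right)} = 2 + 2 q$ ($r{\left(q \right)} = 2 q + 2 = 2 + 2 q$)
$\left(-2215 - 368\right) r{\left(E{\left(v \right)} \right)} = \left(-2215 - 368\right) \left(2 + 2 \cdot 2 \cdot \frac{1}{7} \left(5 + \frac{1}{7}\right)\right) = \left(-2215 - 368\right) \left(2 + 2 \cdot 2 \cdot \frac{1}{7} \cdot \frac{36}{7}\right) = - 2583 \left(2 + 2 \cdot \frac{72}{49}\right) = - 2583 \left(2 + \frac{144}{49}\right) = \left(-2583\right) \frac{242}{49} = - \frac{89298}{7}$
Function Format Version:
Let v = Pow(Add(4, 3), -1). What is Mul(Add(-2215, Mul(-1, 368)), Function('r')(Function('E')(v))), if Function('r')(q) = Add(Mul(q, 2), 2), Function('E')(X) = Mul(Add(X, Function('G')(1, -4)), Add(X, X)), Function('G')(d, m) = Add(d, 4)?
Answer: Rational(-89298, 7) ≈ -12757.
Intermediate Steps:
v = Rational(1, 7) (v = Pow(7, -1) = Rational(1, 7) ≈ 0.14286)
Function('G')(d, m) = Add(4, d)
Function('E')(X) = Mul(2, X, Add(5, X)) (Function('E')(X) = Mul(Add(X, Add(4, 1)), Add(X, X)) = Mul(Add(X, 5), Mul(2, X)) = Mul(Add(5, X), Mul(2, X)) = Mul(2, X, Add(5, X)))
Function('r')(q) = Add(2, Mul(2, q)) (Function('r')(q) = Add(Mul(2, q), 2) = Add(2, Mul(2, q)))
Mul(Add(-2215, Mul(-1, 368)), Function('r')(Function('E')(v))) = Mul(Add(-2215, Mul(-1, 368)), Add(2, Mul(2, Mul(2, Rational(1, 7), Add(5, Rational(1, 7)))))) = Mul(Add(-2215, -368), Add(2, Mul(2, Mul(2, Rational(1, 7), Rational(36, 7))))) = Mul(-2583, Add(2, Mul(2, Rational(72, 49)))) = Mul(-2583, Add(2, Rational(144, 49))) = Mul(-2583, Rational(242, 49)) = Rational(-89298, 7)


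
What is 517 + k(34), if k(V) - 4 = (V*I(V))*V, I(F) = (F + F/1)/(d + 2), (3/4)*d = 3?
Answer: 40867/3 ≈ 13622.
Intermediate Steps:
d = 4 (d = (4/3)*3 = 4)
I(F) = F/3 (I(F) = (F + F/1)/(4 + 2) = (F + F*1)/6 = (F + F)*(1/6) = (2*F)*(1/6) = F/3)
k(V) = 4 + V**3/3 (k(V) = 4 + (V*(V/3))*V = 4 + (V**2/3)*V = 4 + V**3/3)
517 + k(34) = 517 + (4 + (1/3)*34**3) = 517 + (4 + (1/3)*39304) = 517 + (4 + 39304/3) = 517 + 39316/3 = 40867/3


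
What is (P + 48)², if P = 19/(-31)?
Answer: 2157961/961 ≈ 2245.5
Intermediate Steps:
P = -19/31 (P = 19*(-1/31) = -19/31 ≈ -0.61290)
(P + 48)² = (-19/31 + 48)² = (1469/31)² = 2157961/961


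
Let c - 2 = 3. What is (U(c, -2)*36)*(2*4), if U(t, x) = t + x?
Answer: 864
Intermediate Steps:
c = 5 (c = 2 + 3 = 5)
(U(c, -2)*36)*(2*4) = ((5 - 2)*36)*(2*4) = (3*36)*8 = 108*8 = 864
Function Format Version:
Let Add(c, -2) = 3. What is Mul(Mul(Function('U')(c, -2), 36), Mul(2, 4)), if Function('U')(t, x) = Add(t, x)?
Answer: 864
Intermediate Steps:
c = 5 (c = Add(2, 3) = 5)
Mul(Mul(Function('U')(c, -2), 36), Mul(2, 4)) = Mul(Mul(Add(5, -2), 36), Mul(2, 4)) = Mul(Mul(3, 36), 8) = Mul(108, 8) = 864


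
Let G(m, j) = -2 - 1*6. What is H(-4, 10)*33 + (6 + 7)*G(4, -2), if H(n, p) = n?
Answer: -236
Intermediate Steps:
G(m, j) = -8 (G(m, j) = -2 - 6 = -8)
H(-4, 10)*33 + (6 + 7)*G(4, -2) = -4*33 + (6 + 7)*(-8) = -132 + 13*(-8) = -132 - 104 = -236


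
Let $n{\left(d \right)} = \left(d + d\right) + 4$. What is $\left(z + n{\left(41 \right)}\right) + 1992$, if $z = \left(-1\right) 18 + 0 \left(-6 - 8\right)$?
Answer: $2060$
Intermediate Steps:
$z = -18$ ($z = -18 + 0 \left(-6 - 8\right) = -18 + 0 \left(-14\right) = -18 + 0 = -18$)
$n{\left(d \right)} = 4 + 2 d$ ($n{\left(d \right)} = 2 d + 4 = 4 + 2 d$)
$\left(z + n{\left(41 \right)}\right) + 1992 = \left(-18 + \left(4 + 2 \cdot 41\right)\right) + 1992 = \left(-18 + \left(4 + 82\right)\right) + 1992 = \left(-18 + 86\right) + 1992 = 68 + 1992 = 2060$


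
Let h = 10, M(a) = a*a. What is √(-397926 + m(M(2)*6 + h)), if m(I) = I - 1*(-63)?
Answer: I*√397829 ≈ 630.74*I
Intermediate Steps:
M(a) = a²
m(I) = 63 + I (m(I) = I + 63 = 63 + I)
√(-397926 + m(M(2)*6 + h)) = √(-397926 + (63 + (2²*6 + 10))) = √(-397926 + (63 + (4*6 + 10))) = √(-397926 + (63 + (24 + 10))) = √(-397926 + (63 + 34)) = √(-397926 + 97) = √(-397829) = I*√397829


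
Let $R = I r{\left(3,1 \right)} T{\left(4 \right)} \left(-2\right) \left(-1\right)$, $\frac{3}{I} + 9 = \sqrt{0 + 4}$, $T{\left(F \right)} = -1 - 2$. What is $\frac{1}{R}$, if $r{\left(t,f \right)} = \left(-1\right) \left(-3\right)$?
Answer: $\frac{7}{54} \approx 0.12963$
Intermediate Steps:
$r{\left(t,f \right)} = 3$
$T{\left(F \right)} = -3$
$I = - \frac{3}{7}$ ($I = \frac{3}{-9 + \sqrt{0 + 4}} = \frac{3}{-9 + \sqrt{4}} = \frac{3}{-9 + 2} = \frac{3}{-7} = 3 \left(- \frac{1}{7}\right) = - \frac{3}{7} \approx -0.42857$)
$R = \frac{54}{7}$ ($R = \left(- \frac{3}{7}\right) 3 \left(-3\right) \left(-2\right) \left(-1\right) = - \frac{9 \cdot 6 \left(-1\right)}{7} = \left(- \frac{9}{7}\right) \left(-6\right) = \frac{54}{7} \approx 7.7143$)
$\frac{1}{R} = \frac{1}{\frac{54}{7}} = \frac{7}{54}$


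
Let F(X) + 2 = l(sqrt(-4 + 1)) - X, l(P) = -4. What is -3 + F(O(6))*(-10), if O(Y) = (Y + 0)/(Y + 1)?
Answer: 459/7 ≈ 65.571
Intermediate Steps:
O(Y) = Y/(1 + Y)
F(X) = -6 - X (F(X) = -2 + (-4 - X) = -6 - X)
-3 + F(O(6))*(-10) = -3 + (-6 - 6/(1 + 6))*(-10) = -3 + (-6 - 6/7)*(-10) = -3 - 48/7*(-10) = -3 + 480/7 = 459/7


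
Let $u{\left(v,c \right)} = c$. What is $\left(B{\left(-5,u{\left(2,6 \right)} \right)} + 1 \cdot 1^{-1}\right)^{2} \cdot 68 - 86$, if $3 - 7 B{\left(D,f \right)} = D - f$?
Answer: $526$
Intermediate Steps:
$B{\left(D,f \right)} = \frac{3}{7} - \frac{D}{7} + \frac{f}{7}$ ($B{\left(D,f \right)} = \frac{3}{7} - \frac{D - f}{7} = \frac{3}{7} - \left(- \frac{f}{7} + \frac{D}{7}\right) = \frac{3}{7} - \frac{D}{7} + \frac{f}{7}$)
$\left(B{\left(-5,u{\left(2,6 \right)} \right)} + 1 \cdot 1^{-1}\right)^{2} \cdot 68 - 86 = \left(\left(\frac{3}{7} - - \frac{5}{7} + \frac{1}{7} \cdot 6\right) + 1 \cdot 1^{-1}\right)^{2} \cdot 68 - 86 = \left(\left(\frac{3}{7} + \frac{5}{7} + \frac{6}{7}\right) + 1 \cdot 1\right)^{2} \cdot 68 - 86 = \left(2 + 1\right)^{2} \cdot 68 - 86 = 3^{2} \cdot 68 - 86 = 9 \cdot 68 - 86 = 612 - 86 = 526$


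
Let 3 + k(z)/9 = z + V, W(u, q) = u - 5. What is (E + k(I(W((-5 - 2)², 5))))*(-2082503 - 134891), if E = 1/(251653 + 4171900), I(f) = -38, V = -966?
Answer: 88896790798216172/4423553 ≈ 2.0096e+10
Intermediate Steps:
W(u, q) = -5 + u
E = 1/4423553 ≈ 2.2606e-7
k(z) = -8721 + 9*z (k(z) = -27 + 9*(z - 966) = -27 + 9*(-966 + z) = -27 + (-8694 + 9*z) = -8721 + 9*z)
(E + k(I(W((-5 - 2)², 5))))*(-2082503 - 134891) = (1/4423553 + (-8721 + 9*(-38)))*(-2082503 - 134891) = (1/4423553 + (-8721 - 342))*(-2217394) = (1/4423553 - 9063)*(-2217394) = -40090660838/4423553*(-2217394) = 88896790798216172/4423553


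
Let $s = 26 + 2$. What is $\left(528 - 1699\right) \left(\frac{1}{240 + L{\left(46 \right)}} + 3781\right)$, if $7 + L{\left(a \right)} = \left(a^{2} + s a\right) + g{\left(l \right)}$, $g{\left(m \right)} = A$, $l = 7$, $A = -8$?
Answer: $- \frac{16067583750}{3629} \approx -4.4276 \cdot 10^{6}$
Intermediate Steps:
$g{\left(m \right)} = -8$
$s = 28$
$L{\left(a \right)} = -15 + a^{2} + 28 a$ ($L{\left(a \right)} = -7 - \left(8 - a^{2} - 28 a\right) = -7 + \left(-8 + a^{2} + 28 a\right) = -15 + a^{2} + 28 a$)
$\left(528 - 1699\right) \left(\frac{1}{240 + L{\left(46 \right)}} + 3781\right) = \left(528 - 1699\right) \left(\frac{1}{240 + \left(-15 + 46^{2} + 28 \cdot 46\right)} + 3781\right) = - 1171 \left(\frac{1}{240 + \left(-15 + 2116 + 1288\right)} + 3781\right) = - 1171 \left(\frac{1}{240 + 3389} + 3781\right) = - 1171 \left(\frac{1}{3629} + 3781\right) = \left(-1171\right) \frac{13721250}{3629} = - \frac{16067583750}{3629}$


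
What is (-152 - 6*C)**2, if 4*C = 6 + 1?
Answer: 105625/4 ≈ 26406.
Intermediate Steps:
C = 7/4 (C = (6 + 1)/4 = (1/4)*7 = 7/4 ≈ 1.7500)
(-152 - 6*C)**2 = (-152 - 6*7/4)**2 = (-152 - 21/2)**2 = (-325/2)**2 = 105625/4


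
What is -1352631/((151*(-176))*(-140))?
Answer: -193233/531520 ≈ -0.36355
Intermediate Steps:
-1352631/((151*(-176))*(-140)) = -1352631/((-26576*(-140))) = -1352631/3720640 = -1352631*1/3720640 = -193233/531520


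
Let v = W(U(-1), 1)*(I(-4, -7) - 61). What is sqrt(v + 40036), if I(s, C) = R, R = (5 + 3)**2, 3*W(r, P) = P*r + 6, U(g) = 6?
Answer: 4*sqrt(2503) ≈ 200.12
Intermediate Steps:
W(r, P) = 2 + P*r/3 (W(r, P) = (P*r + 6)/3 = (6 + P*r)/3 = 2 + P*r/3)
R = 64 (R = 8**2 = 64)
I(s, C) = 64
v = 12 (v = (2 + (1/3)*1*6)*(64 - 61) = (2 + 2)*3 = 4*3 = 12)
sqrt(v + 40036) = sqrt(12 + 40036) = sqrt(40048) = 4*sqrt(2503)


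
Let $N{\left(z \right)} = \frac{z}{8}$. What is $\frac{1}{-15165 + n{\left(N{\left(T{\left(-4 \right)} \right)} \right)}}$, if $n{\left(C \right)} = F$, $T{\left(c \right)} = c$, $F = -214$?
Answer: $- \frac{1}{15379} \approx -6.5024 \cdot 10^{-5}$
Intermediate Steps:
$N{\left(z \right)} = \frac{z}{8}$ ($N{\left(z \right)} = z \frac{1}{8} = \frac{z}{8}$)
$n{\left(C \right)} = -214$
$\frac{1}{-15165 + n{\left(N{\left(T{\left(-4 \right)} \right)} \right)}} = \frac{1}{-15165 - 214} = \frac{1}{-15379} = - \frac{1}{15379}$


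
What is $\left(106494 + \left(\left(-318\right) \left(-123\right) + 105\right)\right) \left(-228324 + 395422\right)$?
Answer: $24348350874$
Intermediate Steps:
$\left(106494 + \left(\left(-318\right) \left(-123\right) + 105\right)\right) \left(-228324 + 395422\right) = \left(106494 + \left(39114 + 105\right)\right) 167098 = \left(106494 + 39219\right) 167098 = 145713 \cdot 167098 = 24348350874$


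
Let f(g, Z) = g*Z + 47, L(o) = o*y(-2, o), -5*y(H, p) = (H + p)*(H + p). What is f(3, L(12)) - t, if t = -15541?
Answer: 14868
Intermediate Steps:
y(H, p) = -(H + p)**2/5 (y(H, p) = -(H + p)*(H + p)/5 = -(H + p)**2/5)
L(o) = -o*(-2 + o)**2/5 (L(o) = o*(-(-2 + o)**2/5) = -o*(-2 + o)**2/5)
f(g, Z) = 47 + Z*g (f(g, Z) = Z*g + 47 = 47 + Z*g)
f(3, L(12)) - t = (47 - 1/5*12*(-2 + 12)**2*3) - 1*(-15541) = (47 - 1/5*12*10**2*3) + 15541 = (47 - 1/5*12*100*3) + 15541 = (47 - 240*3) + 15541 = (47 - 720) + 15541 = -673 + 15541 = 14868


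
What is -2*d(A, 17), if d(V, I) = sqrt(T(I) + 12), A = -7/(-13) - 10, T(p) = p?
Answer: -2*sqrt(29) ≈ -10.770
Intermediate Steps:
A = -123/13 (A = -7*(-1/13) - 10 = 7/13 - 10 = -123/13 ≈ -9.4615)
d(V, I) = sqrt(12 + I) (d(V, I) = sqrt(I + 12) = sqrt(12 + I))
-2*d(A, 17) = -2*sqrt(12 + 17) = -2*sqrt(29)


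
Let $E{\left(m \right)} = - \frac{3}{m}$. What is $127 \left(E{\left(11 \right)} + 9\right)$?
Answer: $\frac{12192}{11} \approx 1108.4$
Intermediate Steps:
$127 \left(E{\left(11 \right)} + 9\right) = 127 \left(- \frac{3}{11} + 9\right) = 127 \cdot \frac{96}{11} = \frac{12192}{11}$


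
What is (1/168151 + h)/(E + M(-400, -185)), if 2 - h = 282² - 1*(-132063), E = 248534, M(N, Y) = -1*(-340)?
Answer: -5929704889/6974735329 ≈ -0.85017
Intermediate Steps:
M(N, Y) = 340
h = -211585 (h = 2 - (282² - 1*(-132063)) = 2 - (79524 + 132063) = 2 - 1*211587 = 2 - 211587 = -211585)
(1/168151 + h)/(E + M(-400, -185)) = (1/168151 - 211585)/(248534 + 340) = (1/168151 - 211585)/248874 = -35578229334/168151*1/248874 = -5929704889/6974735329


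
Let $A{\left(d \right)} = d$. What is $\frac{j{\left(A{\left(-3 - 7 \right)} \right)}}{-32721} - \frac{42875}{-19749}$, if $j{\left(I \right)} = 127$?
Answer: $\frac{155600528}{71800781} \approx 2.1671$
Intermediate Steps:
$\frac{j{\left(A{\left(-3 - 7 \right)} \right)}}{-32721} - \frac{42875}{-19749} = \frac{127}{-32721} - \frac{42875}{-19749} = 127 \left(- \frac{1}{32721}\right) - - \frac{42875}{19749} = - \frac{127}{32721} + \frac{42875}{19749} = \frac{155600528}{71800781}$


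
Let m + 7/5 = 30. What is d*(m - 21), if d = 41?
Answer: 1558/5 ≈ 311.60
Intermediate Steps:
m = 143/5 (m = -7/5 + 30 = 143/5 ≈ 28.600)
d*(m - 21) = 41*(143/5 - 21) = 41*(38/5) = 1558/5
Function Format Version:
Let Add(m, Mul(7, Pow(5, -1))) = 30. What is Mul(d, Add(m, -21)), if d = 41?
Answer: Rational(1558, 5) ≈ 311.60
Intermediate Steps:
m = Rational(143, 5) (m = Add(Rational(-7, 5), 30) = Rational(143, 5) ≈ 28.600)
Mul(d, Add(m, -21)) = Mul(41, Add(Rational(143, 5), -21)) = Mul(41, Rational(38, 5)) = Rational(1558, 5)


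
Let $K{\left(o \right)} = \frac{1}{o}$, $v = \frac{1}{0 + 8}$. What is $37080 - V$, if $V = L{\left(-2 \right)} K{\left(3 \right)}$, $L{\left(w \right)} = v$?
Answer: $\frac{889919}{24} \approx 37080.0$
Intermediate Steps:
$v = \frac{1}{8} \approx 0.125$
$L{\left(w \right)} = \frac{1}{8}$
$V = \frac{1}{24}$ ($V = \frac{1}{8 \cdot 3} = \frac{1}{8} \cdot \frac{1}{3} = \frac{1}{24} \approx 0.041667$)
$37080 - V = 37080 - \frac{1}{24} = \frac{889919}{24}$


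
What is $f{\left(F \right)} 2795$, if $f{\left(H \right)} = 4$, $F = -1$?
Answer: $11180$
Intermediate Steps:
$f{\left(F \right)} 2795 = 4 \cdot 2795 = 11180$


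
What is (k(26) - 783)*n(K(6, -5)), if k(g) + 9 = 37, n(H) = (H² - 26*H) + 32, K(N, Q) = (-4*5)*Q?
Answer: -5611160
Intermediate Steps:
K(N, Q) = -20*Q
n(H) = 32 + H² - 26*H
k(g) = 28 (k(g) = -9 + 37 = 28)
(k(26) - 783)*n(K(6, -5)) = (28 - 783)*(32 + (-20*(-5))² - (-520)*(-5)) = -755*(32 + 100² - 26*100) = -755*(32 + 10000 - 2600) = -755*7432 = -5611160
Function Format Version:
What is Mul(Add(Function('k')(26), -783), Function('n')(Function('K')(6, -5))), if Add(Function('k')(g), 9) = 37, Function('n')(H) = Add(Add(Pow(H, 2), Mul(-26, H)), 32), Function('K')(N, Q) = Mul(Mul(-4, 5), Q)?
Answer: -5611160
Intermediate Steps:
Function('K')(N, Q) = Mul(-20, Q)
Function('n')(H) = Add(32, Pow(H, 2), Mul(-26, H))
Function('k')(g) = 28 (Function('k')(g) = Add(-9, 37) = 28)
Mul(Add(Function('k')(26), -783), Function('n')(Function('K')(6, -5))) = Mul(Add(28, -783), Add(32, Pow(Mul(-20, -5), 2), Mul(-26, Mul(-20, -5)))) = Mul(-755, Add(32, Pow(100, 2), Mul(-26, 100))) = Mul(-755, Add(32, 10000, -2600)) = Mul(-755, 7432) = -5611160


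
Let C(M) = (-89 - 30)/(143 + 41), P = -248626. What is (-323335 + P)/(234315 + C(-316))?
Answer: -105240824/43113841 ≈ -2.4410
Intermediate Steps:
C(M) = -119/184
(-323335 + P)/(234315 + C(-316)) = (-323335 - 248626)/(234315 - 119/184) = -571961/43113841/184 = -571961*184/43113841 = -105240824/43113841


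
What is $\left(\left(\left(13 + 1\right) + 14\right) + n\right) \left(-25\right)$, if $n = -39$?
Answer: $275$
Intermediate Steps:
$\left(\left(\left(13 + 1\right) + 14\right) + n\right) \left(-25\right) = \left(\left(\left(13 + 1\right) + 14\right) - 39\right) \left(-25\right) = \left(\left(14 + 14\right) - 39\right) \left(-25\right) = \left(28 - 39\right) \left(-25\right) = \left(-11\right) \left(-25\right) = 275$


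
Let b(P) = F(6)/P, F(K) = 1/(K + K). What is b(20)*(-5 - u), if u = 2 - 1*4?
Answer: -1/80 ≈ -0.012500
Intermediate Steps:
F(K) = 1/(2*K)
u = -2 (u = 2 - 4 = -2)
b(P) = 1/(12*P) (b(P) = ((½)/6)/P = ((½)*(⅙))/P = 1/(12*P))
b(20)*(-5 - u) = ((1/12)/20)*(-5 - 1*(-2)) = ((1/12)*(1/20))*(-5 + 2) = (1/240)*(-3) = -1/80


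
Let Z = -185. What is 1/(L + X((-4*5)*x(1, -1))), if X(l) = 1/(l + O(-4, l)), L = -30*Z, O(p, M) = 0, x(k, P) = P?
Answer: 20/111001 ≈ 0.00018018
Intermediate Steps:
L = 5550 (L = -30*(-185) = 5550)
X(l) = 1/l (X(l) = 1/(l + 0) = 1/l)
1/(L + X((-4*5)*x(1, -1))) = 1/(5550 + 1/(-4*5*(-1))) = 1/(5550 + 1/(-20*(-1))) = 1/(5550 + 1/20) = 1/(111001/20) = 20/111001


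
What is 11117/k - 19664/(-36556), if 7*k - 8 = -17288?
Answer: -626239361/157921920 ≈ -3.9655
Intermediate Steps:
k = -17280/7 (k = 8/7 + (⅐)*(-17288) = 8/7 - 17288/7 = -17280/7 ≈ -2468.6)
11117/k - 19664/(-36556) = 11117/(-17280/7) - 19664/(-36556) = 11117*(-7/17280) - 19664*(-1/36556) = -77819/17280 + 4916/9139 = -626239361/157921920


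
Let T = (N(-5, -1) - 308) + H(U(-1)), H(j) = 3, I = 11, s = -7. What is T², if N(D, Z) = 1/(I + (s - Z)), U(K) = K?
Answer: 2322576/25 ≈ 92903.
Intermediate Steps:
N(D, Z) = 1/(4 - Z) (N(D, Z) = 1/(11 + (-7 - Z)) = 1/(4 - Z))
T = -1524/5 (T = (-1/(-4 - 1) - 308) + 3 = (-1/(-5) - 308) + 3 = (-1*(-⅕) - 308) + 3 = (⅕ - 308) + 3 = -1539/5 + 3 = -1524/5 ≈ -304.80)
T² = (-1524/5)² = 2322576/25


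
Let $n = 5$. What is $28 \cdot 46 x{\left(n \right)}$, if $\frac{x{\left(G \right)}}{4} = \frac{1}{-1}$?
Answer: $-5152$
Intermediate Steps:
$x{\left(G \right)} = -4$ ($x{\left(G \right)} = \frac{4}{-1} = 4 \left(-1\right) = -4$)
$28 \cdot 46 x{\left(n \right)} = 28 \cdot 46 \left(-4\right) = 1288 \left(-4\right) = -5152$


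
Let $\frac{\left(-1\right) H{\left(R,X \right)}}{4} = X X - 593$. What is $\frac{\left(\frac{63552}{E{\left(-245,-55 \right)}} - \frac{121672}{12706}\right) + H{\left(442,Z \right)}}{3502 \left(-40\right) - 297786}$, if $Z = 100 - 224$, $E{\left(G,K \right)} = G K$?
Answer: $\frac{2531254962672}{18742126177775} \approx 0.13506$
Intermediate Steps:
$Z = -124$
$H{\left(R,X \right)} = 2372 - 4 X^{2}$ ($H{\left(R,X \right)} = - 4 \left(X X - 593\right) = - 4 \left(X^{2} - 593\right) = - 4 \left(-593 + X^{2}\right) = 2372 - 4 X^{2}$)
$\frac{\left(\frac{63552}{E{\left(-245,-55 \right)}} - \frac{121672}{12706}\right) + H{\left(442,Z \right)}}{3502 \left(-40\right) - 297786} = \frac{\left(\frac{63552}{\left(-245\right) \left(-55\right)} - \frac{121672}{12706}\right) + \left(2372 - 4 \left(-124\right)^{2}\right)}{3502 \left(-40\right) - 297786} = \frac{\left(\frac{63552}{13475} - \frac{60836}{6353}\right) + \left(2372 - 61504\right)}{-140080 - 297786} = \frac{\left(63552 \cdot \frac{1}{13475} - \frac{60836}{6353}\right) + \left(2372 - 61504\right)}{-437866} = \left(\left(\frac{63552}{13475} - \frac{60836}{6353}\right) - 59132\right) \left(- \frac{1}{437866}\right) = \left(- \frac{416019244}{85606675} - 59132\right) \left(- \frac{1}{437866}\right) = \left(- \frac{5062509925344}{85606675}\right) \left(- \frac{1}{437866}\right) = \frac{2531254962672}{18742126177775}$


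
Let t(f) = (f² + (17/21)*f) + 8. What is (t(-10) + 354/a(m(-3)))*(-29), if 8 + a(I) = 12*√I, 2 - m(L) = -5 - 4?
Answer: -5887783/1995 - 15399*√11/190 ≈ -3220.1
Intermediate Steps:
m(L) = 11 (m(L) = 2 - (-5 - 4) = 2 - 1*(-9) = 2 + 9 = 11)
a(I) = -8 + 12*√I
t(f) = 8 + f² + 17*f/21 (t(f) = (f² + (17*(1/21))*f) + 8 = (f² + 17*f/21) + 8 = 8 + f² + 17*f/21)
(t(-10) + 354/a(m(-3)))*(-29) = ((8 + (-10)² + (17/21)*(-10)) + 354/(-8 + 12*√11))*(-29) = ((8 + 100 - 170/21) + 354/(-8 + 12*√11))*(-29) = (2098/21 + 354/(-8 + 12*√11))*(-29) = -60842/21 - 10266/(-8 + 12*√11)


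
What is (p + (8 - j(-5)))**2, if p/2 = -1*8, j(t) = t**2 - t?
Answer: 1444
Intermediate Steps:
p = -16 (p = 2*(-1*8) = 2*(-8) = -16)
(p + (8 - j(-5)))**2 = (-16 + (8 - (-5)*(-1 - 5)))**2 = (-16 + (8 - (-5)*(-6)))**2 = (-16 + (8 - 1*30))**2 = (-16 + (8 - 30))**2 = (-16 - 22)**2 = (-38)**2 = 1444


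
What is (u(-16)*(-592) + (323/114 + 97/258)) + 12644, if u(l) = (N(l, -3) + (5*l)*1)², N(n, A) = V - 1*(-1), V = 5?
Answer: -138853226/43 ≈ -3.2291e+6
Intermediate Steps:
N(n, A) = 6 (N(n, A) = 5 - 1*(-1) = 5 + 1 = 6)
u(l) = (6 + 5*l)² (u(l) = (6 + (5*l)*1)² = (6 + 5*l)²)
(u(-16)*(-592) + (323/114 + 97/258)) + 12644 = ((6 + 5*(-16))²*(-592) + (323/114 + 97/258)) + 12644 = ((6 - 80)²*(-592) + (323*(1/114) + 97*(1/258))) + 12644 = ((-74)²*(-592) + (17/6 + 97/258)) + 12644 = (5476*(-592) + 138/43) + 12644 = (-3241792 + 138/43) + 12644 = -139396918/43 + 12644 = -138853226/43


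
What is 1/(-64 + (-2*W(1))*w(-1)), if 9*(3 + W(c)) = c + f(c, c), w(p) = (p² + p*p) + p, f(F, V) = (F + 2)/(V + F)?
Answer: -9/527 ≈ -0.017078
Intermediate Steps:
f(F, V) = (2 + F)/(F + V)
w(p) = p + 2*p² (w(p) = (p² + p²) + p = 2*p² + p = p + 2*p²)
W(c) = -3 + c/9 + (2 + c)/(18*c) (W(c) = -3 + (c + (2 + c)/(c + c))/9 = -3 + (c + (2 + c)/((2*c)))/9 = -3 + (c + (1/(2*c))*(2 + c))/9 = -3 + (c + (2 + c)/(2*c))/9 = -3 + (c/9 + (2 + c)/(18*c)) = -3 + c/9 + (2 + c)/(18*c))
1/(-64 + (-2*W(1))*w(-1)) = 1/(-64 + (-2*(-53/18 + (⅑)*1 + (⅑)/1))*(-(1 + 2*(-1)))) = 1/(-64 + (-2*(-53/18 + ⅑ + (⅑)*1))*(-(1 - 2))) = 1/(-64 + (-2*(-53/18 + ⅑ + ⅑))*(-1*(-1))) = 1/(-64 - 2*(-49/18)*1) = 1/(-64 + (49/9)*1) = 1/(-64 + 49/9) = 1/(-527/9) = -9/527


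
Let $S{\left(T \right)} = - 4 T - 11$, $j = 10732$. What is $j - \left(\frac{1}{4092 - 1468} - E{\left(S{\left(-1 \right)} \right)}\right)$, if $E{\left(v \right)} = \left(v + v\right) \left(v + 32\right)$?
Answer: $\frac{27242367}{2624} \approx 10382.0$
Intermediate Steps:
$S{\left(T \right)} = -11 - 4 T$
$E{\left(v \right)} = 2 v \left(32 + v\right)$
$j - \left(\frac{1}{4092 - 1468} - E{\left(S{\left(-1 \right)} \right)}\right) = 10732 - \left(\frac{1}{4092 - 1468} - 2 \left(-11 - -4\right) \left(32 - 7\right)\right) = 10732 - \left(\frac{1}{2624} - 2 \left(-11 + 4\right) \left(32 + \left(-11 + 4\right)\right)\right) = 10732 - \left(\frac{1}{2624} - 2 \left(-7\right) \left(32 - 7\right)\right) = 10732 - \left(\frac{1}{2624} - 2 \left(-7\right) 25\right) = 10732 - \left(\frac{1}{2624} - -350\right) = 10732 - \left(\frac{1}{2624} + 350\right) = 10732 - \frac{918401}{2624} = \frac{27242367}{2624}$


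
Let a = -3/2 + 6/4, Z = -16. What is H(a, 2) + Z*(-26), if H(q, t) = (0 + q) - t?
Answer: 414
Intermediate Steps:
a = 0 (a = -3*½ + 6*(¼) = -3/2 + 3/2 = 0)
H(q, t) = q - t
H(a, 2) + Z*(-26) = (0 - 1*2) - 16*(-26) = (0 - 2) + 416 = -2 + 416 = 414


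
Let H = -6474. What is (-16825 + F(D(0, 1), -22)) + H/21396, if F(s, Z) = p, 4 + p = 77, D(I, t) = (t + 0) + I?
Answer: -59738711/3566 ≈ -16752.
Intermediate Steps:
D(I, t) = I + t (D(I, t) = t + I = I + t)
p = 73 (p = -4 + 77 = 73)
F(s, Z) = 73
(-16825 + F(D(0, 1), -22)) + H/21396 = (-16825 + 73) - 6474/21396 = -16752 - 6474*1/21396 = -16752 - 1079/3566 = -59738711/3566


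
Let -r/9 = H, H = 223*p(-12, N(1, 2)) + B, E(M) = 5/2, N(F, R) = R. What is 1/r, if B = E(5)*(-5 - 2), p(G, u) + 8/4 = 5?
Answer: -2/11727 ≈ -0.00017055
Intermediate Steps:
E(M) = 5/2 (E(M) = 5*(1/2) = 5/2)
p(G, u) = 3 (p(G, u) = -2 + 5 = 3)
B = -35/2 (B = 5*(-5 - 2)/2 = (5/2)*(-7) = -35/2 ≈ -17.500)
H = 1303/2 (H = 223*3 - 35/2 = 669 - 35/2 = 1303/2 ≈ 651.50)
r = -11727/2 (r = -9*1303/2 = -11727/2 ≈ -5863.5)
1/r = 1/(-11727/2) = -2/11727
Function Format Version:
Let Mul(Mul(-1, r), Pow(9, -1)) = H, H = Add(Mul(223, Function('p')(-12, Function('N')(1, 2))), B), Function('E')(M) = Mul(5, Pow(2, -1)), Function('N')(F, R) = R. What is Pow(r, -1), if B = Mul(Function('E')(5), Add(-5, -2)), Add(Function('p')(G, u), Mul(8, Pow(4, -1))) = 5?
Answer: Rational(-2, 11727) ≈ -0.00017055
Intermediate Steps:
Function('E')(M) = Rational(5, 2) (Function('E')(M) = Mul(5, Rational(1, 2)) = Rational(5, 2))
Function('p')(G, u) = 3 (Function('p')(G, u) = Add(-2, 5) = 3)
B = Rational(-35, 2) (B = Mul(Rational(5, 2), Add(-5, -2)) = Mul(Rational(5, 2), -7) = Rational(-35, 2) ≈ -17.500)
H = Rational(1303, 2) (H = Add(Mul(223, 3), Rational(-35, 2)) = Add(669, Rational(-35, 2)) = Rational(1303, 2) ≈ 651.50)
r = Rational(-11727, 2) (r = Mul(-9, Rational(1303, 2)) = Rational(-11727, 2) ≈ -5863.5)
Pow(r, -1) = Pow(Rational(-11727, 2), -1) = Rational(-2, 11727)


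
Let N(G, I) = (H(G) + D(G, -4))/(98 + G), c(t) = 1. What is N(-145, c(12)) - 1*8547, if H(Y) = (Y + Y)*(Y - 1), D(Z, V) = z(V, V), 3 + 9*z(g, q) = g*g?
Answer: -3996454/423 ≈ -9447.9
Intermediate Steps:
z(g, q) = -⅓ + g²/9 (z(g, q) = -⅓ + (g*g)/9 = -⅓ + g²/9)
D(Z, V) = -⅓ + V²/9
H(Y) = 2*Y*(-1 + Y) (H(Y) = (2*Y)*(-1 + Y) = 2*Y*(-1 + Y))
N(G, I) = (13/9 + 2*G*(-1 + G))/(98 + G) (N(G, I) = (2*G*(-1 + G) + (-⅓ + (⅑)*(-4)²))/(98 + G) = (2*G*(-1 + G) + (-⅓ + (⅑)*16))/(98 + G) = (2*G*(-1 + G) + (-⅓ + 16/9))/(98 + G) = (2*G*(-1 + G) + 13/9)/(98 + G) = (13/9 + 2*G*(-1 + G))/(98 + G))
N(-145, c(12)) - 1*8547 = (13 + 18*(-145)*(-1 - 145))/(9*(98 - 145)) - 1*8547 = (⅑)*(13 + 18*(-145)*(-146))/(-47) - 8547 = (⅑)*(-1/47)*(13 + 381060) - 8547 = (⅑)*(-1/47)*381073 - 8547 = -381073/423 - 8547 = -3996454/423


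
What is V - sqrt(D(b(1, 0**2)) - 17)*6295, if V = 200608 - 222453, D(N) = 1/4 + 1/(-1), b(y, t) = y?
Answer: -21845 - 6295*I*sqrt(71)/2 ≈ -21845.0 - 26521.0*I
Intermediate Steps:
D(N) = -3/4 (D(N) = 1*(1/4) + 1*(-1) = 1/4 - 1 = -3/4)
V = -21845
V - sqrt(D(b(1, 0**2)) - 17)*6295 = -21845 - sqrt(-3/4 - 17)*6295 = -21845 - sqrt(-71/4)*6295 = -21845 - I*sqrt(71)/2*6295 = -21845 - 6295*I*sqrt(71)/2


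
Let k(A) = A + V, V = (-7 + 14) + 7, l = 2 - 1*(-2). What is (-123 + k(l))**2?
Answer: 11025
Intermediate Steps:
l = 4 (l = 2 + 2 = 4)
V = 14 (V = 7 + 7 = 14)
k(A) = 14 + A (k(A) = A + 14 = 14 + A)
(-123 + k(l))**2 = (-123 + (14 + 4))**2 = (-123 + 18)**2 = (-105)**2 = 11025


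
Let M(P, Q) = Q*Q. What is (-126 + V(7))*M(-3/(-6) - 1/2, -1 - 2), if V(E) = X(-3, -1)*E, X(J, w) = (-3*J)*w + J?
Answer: -1890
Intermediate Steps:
X(J, w) = J - 3*J*w (X(J, w) = -3*J*w + J = J - 3*J*w)
M(P, Q) = Q**2
V(E) = -12*E (V(E) = (-3*(1 - 3*(-1)))*E = (-3*(1 + 3))*E = (-3*4)*E = -12*E)
(-126 + V(7))*M(-3/(-6) - 1/2, -1 - 2) = (-126 - 12*7)*(-1 - 2)**2 = (-126 - 84)*(-3)**2 = -210*9 = -1890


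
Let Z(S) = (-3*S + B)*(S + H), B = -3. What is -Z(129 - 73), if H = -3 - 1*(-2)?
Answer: 9405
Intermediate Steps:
H = -1 (H = -3 + 2 = -1)
Z(S) = (-1 + S)*(-3 - 3*S) (Z(S) = (-3*S - 3)*(S - 1) = (-3 - 3*S)*(-1 + S) = (-1 + S)*(-3 - 3*S))
-Z(129 - 73) = -(3 - 3*(129 - 73)**2) = -(3 - 3*56**2) = -(3 - 3*3136) = -(3 - 9408) = -1*(-9405) = 9405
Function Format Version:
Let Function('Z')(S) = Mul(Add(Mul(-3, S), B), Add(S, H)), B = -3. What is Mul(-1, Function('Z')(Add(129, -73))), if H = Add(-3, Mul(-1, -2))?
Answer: 9405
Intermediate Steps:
H = -1 (H = Add(-3, 2) = -1)
Function('Z')(S) = Mul(Add(-1, S), Add(-3, Mul(-3, S))) (Function('Z')(S) = Mul(Add(Mul(-3, S), -3), Add(S, -1)) = Mul(Add(-3, Mul(-3, S)), Add(-1, S)) = Mul(Add(-1, S), Add(-3, Mul(-3, S))))
Mul(-1, Function('Z')(Add(129, -73))) = Mul(-1, Add(3, Mul(-3, Pow(Add(129, -73), 2)))) = Mul(-1, Add(3, Mul(-3, Pow(56, 2)))) = Mul(-1, Add(3, Mul(-3, 3136))) = Mul(-1, Add(3, -9408)) = Mul(-1, -9405) = 9405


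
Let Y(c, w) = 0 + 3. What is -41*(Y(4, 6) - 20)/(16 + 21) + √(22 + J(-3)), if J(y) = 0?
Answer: 697/37 + √22 ≈ 23.528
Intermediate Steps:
Y(c, w) = 3
-41*(Y(4, 6) - 20)/(16 + 21) + √(22 + J(-3)) = -41*(3 - 20)/(16 + 21) + √(22 + 0) = -(-697)/37 + √22 = -41*(-17/37) + √22 = 697/37 + √22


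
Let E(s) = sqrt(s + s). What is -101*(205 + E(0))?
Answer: -20705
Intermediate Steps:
E(s) = sqrt(2)*sqrt(s) (E(s) = sqrt(2*s) = sqrt(2)*sqrt(s))
-101*(205 + E(0)) = -101*(205 + sqrt(2)*sqrt(0)) = -101*(205 + sqrt(2)*0) = -101*(205 + 0) = -101*205 = -20705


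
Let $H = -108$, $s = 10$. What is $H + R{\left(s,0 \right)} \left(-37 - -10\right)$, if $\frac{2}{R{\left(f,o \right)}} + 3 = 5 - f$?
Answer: $- \frac{405}{4} \approx -101.25$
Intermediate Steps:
$R{\left(f,o \right)} = \frac{2}{2 - f}$ ($R{\left(f,o \right)} = \frac{2}{-3 - \left(-5 + f\right)} = \frac{2}{2 - f}$)
$H + R{\left(s,0 \right)} \left(-37 - -10\right) = -108 + - \frac{2}{-2 + 10} \left(-37 - -10\right) = -108 + - \frac{2}{8} \left(-37 + 10\right) = -108 + \left(-2\right) \frac{1}{8} \left(-27\right) = -108 - - \frac{27}{4} = -108 + \frac{27}{4} = - \frac{405}{4}$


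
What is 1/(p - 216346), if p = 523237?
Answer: 1/306891 ≈ 3.2585e-6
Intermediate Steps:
1/(p - 216346) = 1/(523237 - 216346) = 1/306891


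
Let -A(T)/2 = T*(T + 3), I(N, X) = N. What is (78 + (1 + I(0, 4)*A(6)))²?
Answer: 6241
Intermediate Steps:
A(T) = -2*T*(3 + T) (A(T) = -2*T*(T + 3) = -2*T*(3 + T))
(78 + (1 + I(0, 4)*A(6)))² = (78 + (1 + 0*(-2*6*(3 + 6))))² = (78 + (1 + 0*(-2*6*9)))² = (78 + (1 + 0*(-108)))² = (78 + (1 + 0))² = (78 + 1)² = 79² = 6241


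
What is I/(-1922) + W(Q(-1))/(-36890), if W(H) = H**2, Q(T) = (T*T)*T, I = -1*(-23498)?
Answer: -451011/36890 ≈ -12.226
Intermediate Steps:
I = 23498
Q(T) = T**3 (Q(T) = T**2*T = T**3)
I/(-1922) + W(Q(-1))/(-36890) = 23498/(-1922) + ((-1)**3)**2/(-36890) = 23498*(-1/1922) + (-1)**2*(-1/36890) = -379/31 + 1*(-1/36890) = -379/31 - 1/36890 = -451011/36890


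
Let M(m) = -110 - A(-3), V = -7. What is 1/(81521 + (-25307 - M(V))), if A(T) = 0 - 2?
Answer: 1/56322 ≈ 1.7755e-5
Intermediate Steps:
A(T) = -2
M(m) = -108 (M(m) = -110 - 1*(-2) = -110 + 2 = -108)
1/(81521 + (-25307 - M(V))) = 1/(81521 + (-25307 - 1*(-108))) = 1/(81521 + (-25307 + 108)) = 1/(81521 - 25199) = 1/56322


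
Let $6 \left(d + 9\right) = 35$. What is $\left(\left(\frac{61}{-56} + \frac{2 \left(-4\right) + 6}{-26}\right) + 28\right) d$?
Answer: $- \frac{124431}{1456} \approx -85.461$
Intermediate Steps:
$d = - \frac{19}{6}$ ($d = -9 + \frac{1}{6} \cdot 35 = -9 + \frac{35}{6} = - \frac{19}{6} \approx -3.1667$)
$\left(\left(\frac{61}{-56} + \frac{2 \left(-4\right) + 6}{-26}\right) + 28\right) d = \left(\left(\frac{61}{-56} + \frac{2 \left(-4\right) + 6}{-26}\right) + 28\right) \left(- \frac{19}{6}\right) = \left(\left(61 \left(- \frac{1}{56}\right) + \left(-8 + 6\right) \left(- \frac{1}{26}\right)\right) + 28\right) \left(- \frac{19}{6}\right) = \left(\left(- \frac{61}{56} - - \frac{1}{13}\right) + 28\right) \left(- \frac{19}{6}\right) = \left(\left(- \frac{61}{56} + \frac{1}{13}\right) + 28\right) \left(- \frac{19}{6}\right) = \left(- \frac{737}{728} + 28\right) \left(- \frac{19}{6}\right) = \frac{19647}{728} \left(- \frac{19}{6}\right) = - \frac{124431}{1456}$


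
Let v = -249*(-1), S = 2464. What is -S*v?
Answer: -613536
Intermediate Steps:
v = 249
-S*v = -2464*249 = -1*613536 = -613536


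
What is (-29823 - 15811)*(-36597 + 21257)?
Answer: 700025560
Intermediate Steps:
(-29823 - 15811)*(-36597 + 21257) = -45634*(-15340) = 700025560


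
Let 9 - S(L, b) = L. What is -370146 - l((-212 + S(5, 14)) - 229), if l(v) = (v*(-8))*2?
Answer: -377138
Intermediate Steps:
S(L, b) = 9 - L
l(v) = -16*v (l(v) = -8*v*2 = -16*v)
-370146 - l((-212 + S(5, 14)) - 229) = -370146 - (-16)*((-212 + (9 - 1*5)) - 229) = -370146 - (-16)*((-212 + (9 - 5)) - 229) = -370146 - (-16)*((-212 + 4) - 229) = -370146 - (-16)*(-208 - 229) = -370146 - (-16)*(-437) = -370146 - 1*6992 = -370146 - 6992 = -377138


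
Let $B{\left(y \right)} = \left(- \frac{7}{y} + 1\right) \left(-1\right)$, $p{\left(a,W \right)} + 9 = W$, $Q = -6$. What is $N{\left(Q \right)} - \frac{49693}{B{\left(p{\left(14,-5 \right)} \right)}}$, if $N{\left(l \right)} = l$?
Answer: $\frac{99368}{3} \approx 33123.0$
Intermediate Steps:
$p{\left(a,W \right)} = -9 + W$
$B{\left(y \right)} = -1 + \frac{7}{y}$ ($B{\left(y \right)} = \left(1 - \frac{7}{y}\right) \left(-1\right) = -1 + \frac{7}{y}$)
$N{\left(Q \right)} - \frac{49693}{B{\left(p{\left(14,-5 \right)} \right)}} = -6 - \frac{49693}{\frac{1}{-9 - 5} \left(7 - \left(-9 - 5\right)\right)} = -6 - \frac{49693}{\frac{1}{-14} \left(7 - -14\right)} = -6 - \frac{49693}{\left(- \frac{1}{14}\right) \left(7 + 14\right)} = -6 - \frac{49693}{\left(- \frac{1}{14}\right) 21} = -6 - \frac{49693}{- \frac{3}{2}} = -6 - - \frac{99386}{3} = -6 + \frac{99386}{3} = \frac{99368}{3}$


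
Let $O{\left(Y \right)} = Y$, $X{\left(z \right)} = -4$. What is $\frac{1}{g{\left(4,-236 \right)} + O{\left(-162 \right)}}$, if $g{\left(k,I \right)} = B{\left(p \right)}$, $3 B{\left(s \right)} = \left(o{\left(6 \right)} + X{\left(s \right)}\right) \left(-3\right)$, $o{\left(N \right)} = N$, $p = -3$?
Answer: $- \frac{1}{164} \approx -0.0060976$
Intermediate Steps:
$B{\left(s \right)} = -2$ ($B{\left(s \right)} = \frac{\left(6 - 4\right) \left(-3\right)}{3} = \frac{2 \left(-3\right)}{3} = \frac{1}{3} \left(-6\right) = -2$)
$g{\left(k,I \right)} = -2$
$\frac{1}{g{\left(4,-236 \right)} + O{\left(-162 \right)}} = \frac{1}{-2 - 162} = \frac{1}{-164} = - \frac{1}{164}$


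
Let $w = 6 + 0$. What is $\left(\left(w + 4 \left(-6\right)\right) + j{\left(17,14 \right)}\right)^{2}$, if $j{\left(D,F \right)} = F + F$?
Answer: $100$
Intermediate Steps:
$w = 6$
$j{\left(D,F \right)} = 2 F$
$\left(\left(w + 4 \left(-6\right)\right) + j{\left(17,14 \right)}\right)^{2} = \left(\left(6 + 4 \left(-6\right)\right) + 2 \cdot 14\right)^{2} = \left(\left(6 - 24\right) + 28\right)^{2} = \left(-18 + 28\right)^{2} = 10^{2} = 100$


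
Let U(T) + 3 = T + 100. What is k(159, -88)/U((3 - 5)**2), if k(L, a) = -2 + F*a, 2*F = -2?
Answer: 86/101 ≈ 0.85149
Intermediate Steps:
F = -1 (F = (1/2)*(-2) = -1)
U(T) = 97 + T (U(T) = -3 + (T + 100) = -3 + (100 + T) = 97 + T)
k(L, a) = -2 - a
k(159, -88)/U((3 - 5)**2) = (-2 - 1*(-88))/(97 + (3 - 5)**2) = (-2 + 88)/(97 + (-2)**2) = 86/(97 + 4) = 86/101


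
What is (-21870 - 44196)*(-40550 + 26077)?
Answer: 956173218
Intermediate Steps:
(-21870 - 44196)*(-40550 + 26077) = -66066*(-14473) = 956173218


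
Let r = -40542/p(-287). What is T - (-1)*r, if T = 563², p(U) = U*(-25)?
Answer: 2274212033/7175 ≈ 3.1696e+5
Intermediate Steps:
p(U) = -25*U
r = -40542/7175 (r = -40542/((-25*(-287))) = -40542/7175 ≈ -5.6505)
T = 316969
T - (-1)*r = 316969 - (-1)*(-40542)/7175 = 316969 - 1*40542/7175 = 316969 - 40542/7175 = 2274212033/7175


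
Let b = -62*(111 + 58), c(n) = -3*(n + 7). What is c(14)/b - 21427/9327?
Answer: -223924505/97728306 ≈ -2.2913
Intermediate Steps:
c(n) = -21 - 3*n (c(n) = -3*(7 + n) = -21 - 3*n)
b = -10478 (b = -62*169 = -10478)
c(14)/b - 21427/9327 = (-21 - 3*14)/(-10478) - 21427/9327 = (-21 - 42)*(-1/10478) - 21427*1/9327 = -63*(-1/10478) - 21427/9327 = 63/10478 - 21427/9327 = -223924505/97728306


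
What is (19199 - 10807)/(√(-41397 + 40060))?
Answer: -8392*I*√1337/1337 ≈ -229.51*I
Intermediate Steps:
(19199 - 10807)/(√(-41397 + 40060)) = 8392/(√(-1337)) = 8392/((I*√1337)) = 8392*(-I*√1337/1337) = -8392*I*√1337/1337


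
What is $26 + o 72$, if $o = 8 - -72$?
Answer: $5786$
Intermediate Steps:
$o = 80$ ($o = 8 + 72 = 80$)
$26 + o 72 = 26 + 80 \cdot 72 = 26 + 5760 = 5786$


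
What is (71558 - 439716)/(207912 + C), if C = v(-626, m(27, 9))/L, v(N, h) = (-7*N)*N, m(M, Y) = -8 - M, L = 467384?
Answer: -43017789668/24292999769 ≈ -1.7708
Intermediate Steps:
v(N, h) = -7*N**2
C = -685783/116846 (C = -7*(-626)**2/467384 = -7*391876*(1/467384) = -2743132*1/467384 = -685783/116846 ≈ -5.8691)
(71558 - 439716)/(207912 + C) = (71558 - 439716)/(207912 - 685783/116846) = -368158/24292999769/116846 = -368158*116846/24292999769 = -43017789668/24292999769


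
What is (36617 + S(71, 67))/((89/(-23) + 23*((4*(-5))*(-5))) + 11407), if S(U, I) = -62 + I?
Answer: 421153/157586 ≈ 2.6725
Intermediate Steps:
(36617 + S(71, 67))/((89/(-23) + 23*((4*(-5))*(-5))) + 11407) = (36617 + (-62 + 67))/((89/(-23) + 23*((4*(-5))*(-5))) + 11407) = (36617 + 5)/((89*(-1/23) + 23*(-20*(-5))) + 11407) = 36622/((-89/23 + 23*100) + 11407) = 36622/((-89/23 + 2300) + 11407) = 36622/(52811/23 + 11407) = 36622/(315172/23) = 36622*(23/315172) = 421153/157586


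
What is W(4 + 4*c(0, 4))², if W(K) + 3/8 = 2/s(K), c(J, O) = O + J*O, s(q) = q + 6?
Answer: 961/10816 ≈ 0.088850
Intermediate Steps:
s(q) = 6 + q
W(K) = -3/8 + 2/(6 + K)
W(4 + 4*c(0, 4))² = ((-2 - 3*(4 + 4*(4*(1 + 0))))/(8*(6 + (4 + 4*(4*(1 + 0))))))² = ((-2 - 3*(4 + 4*(4*1)))/(8*(6 + (4 + 4*(4*1)))))² = ((-2 - 3*(4 + 4*4))/(8*(6 + (4 + 4*4))))² = ((-2 - 3*(4 + 16))/(8*(6 + (4 + 16))))² = ((-2 - 3*20)/(8*(6 + 20)))² = ((⅛)*(-2 - 60)/26)² = ((⅛)*(1/26)*(-62))² = (-31/104)² = 961/10816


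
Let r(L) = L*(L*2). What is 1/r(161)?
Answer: 1/51842 ≈ 1.9289e-5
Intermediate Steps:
r(L) = 2*L² (r(L) = L*(2*L) = 2*L²)
1/r(161) = 1/(2*161²) = 1/(2*25921) = 1/51842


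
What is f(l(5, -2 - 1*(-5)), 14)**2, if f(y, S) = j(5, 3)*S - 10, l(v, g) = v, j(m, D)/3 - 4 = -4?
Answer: 100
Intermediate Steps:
j(m, D) = 0 (j(m, D) = 12 + 3*(-4) = 12 - 12 = 0)
f(y, S) = -10 (f(y, S) = 0*S - 10 = 0 - 10 = -10)
f(l(5, -2 - 1*(-5)), 14)**2 = (-10)**2 = 100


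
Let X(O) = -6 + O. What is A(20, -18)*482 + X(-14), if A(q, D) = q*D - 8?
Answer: -177396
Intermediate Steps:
A(q, D) = -8 + D*q (A(q, D) = D*q - 8 = -8 + D*q)
A(20, -18)*482 + X(-14) = (-8 - 18*20)*482 + (-6 - 14) = (-8 - 360)*482 - 20 = -368*482 - 20 = -177376 - 20 = -177396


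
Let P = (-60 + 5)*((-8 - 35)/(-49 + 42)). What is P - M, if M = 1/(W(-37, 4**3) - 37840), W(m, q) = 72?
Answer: -89321313/264376 ≈ -337.86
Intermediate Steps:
P = -2365/7 (P = -(-2365)/(-7) = -(-2365)*(-1)/7 = -55*43/7 = -2365/7 ≈ -337.86)
M = -1/37768 (M = 1/(72 - 37840) = 1/(-37768) = -1/37768 ≈ -2.6477e-5)
P - M = -2365/7 - 1*(-1/37768) = -2365/7 + 1/37768 = -89321313/264376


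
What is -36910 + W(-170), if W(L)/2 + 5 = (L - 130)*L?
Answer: 65080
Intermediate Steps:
W(L) = -10 + 2*L*(-130 + L) (W(L) = -10 + 2*((L - 130)*L) = -10 + 2*((-130 + L)*L) = -10 + 2*(L*(-130 + L)) = -10 + 2*L*(-130 + L))
-36910 + W(-170) = -36910 + (-10 - 260*(-170) + 2*(-170)**2) = -36910 + (-10 + 44200 + 2*28900) = -36910 + (-10 + 44200 + 57800) = -36910 + 101990 = 65080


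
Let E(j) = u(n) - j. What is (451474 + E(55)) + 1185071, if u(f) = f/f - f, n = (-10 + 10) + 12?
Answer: 1636479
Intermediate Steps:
n = 12 (n = 0 + 12 = 12)
u(f) = 1 - f
E(j) = -11 - j (E(j) = (1 - 1*12) - j = (1 - 12) - j = -11 - j)
(451474 + E(55)) + 1185071 = (451474 + (-11 - 1*55)) + 1185071 = (451474 + (-11 - 55)) + 1185071 = (451474 - 66) + 1185071 = 451408 + 1185071 = 1636479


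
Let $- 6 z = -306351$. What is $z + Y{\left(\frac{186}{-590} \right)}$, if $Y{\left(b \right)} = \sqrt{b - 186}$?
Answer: $\frac{102117}{2} + \frac{3 i \sqrt{1801565}}{295} \approx 51059.0 + 13.65 i$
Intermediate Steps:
$z = \frac{102117}{2}$ ($z = \left(- \frac{1}{6}\right) \left(-306351\right) = \frac{102117}{2} \approx 51059.0$)
$Y{\left(b \right)} = \sqrt{-186 + b}$
$z + Y{\left(\frac{186}{-590} \right)} = \frac{102117}{2} + \sqrt{-186 + \frac{186}{-590}} = \frac{102117}{2} + \sqrt{-186 + 186 \left(- \frac{1}{590}\right)} = \frac{102117}{2} + \sqrt{-186 - \frac{93}{295}} = \frac{102117}{2} + \sqrt{- \frac{54963}{295}} = \frac{102117}{2} + \frac{3 i \sqrt{1801565}}{295}$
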